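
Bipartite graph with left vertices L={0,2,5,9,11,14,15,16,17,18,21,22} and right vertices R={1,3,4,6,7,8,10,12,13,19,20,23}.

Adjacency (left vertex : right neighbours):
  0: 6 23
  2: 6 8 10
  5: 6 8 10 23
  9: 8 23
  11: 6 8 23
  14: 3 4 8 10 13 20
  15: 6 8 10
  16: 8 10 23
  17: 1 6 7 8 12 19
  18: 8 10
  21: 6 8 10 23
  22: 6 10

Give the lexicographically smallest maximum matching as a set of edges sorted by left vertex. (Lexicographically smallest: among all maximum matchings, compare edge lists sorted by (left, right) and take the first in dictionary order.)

|M| = 6 (so the lex-smallest maximum matching has 6 edges)
process left vertices in ascending order; for each, take the smallest-labelled available neighbour that still permits 6 edges overall, or leave it unmatched if none does
lex-smallest matching: {0-6, 2-8, 5-10, 9-23, 14-3, 17-1}

Lex-smallest maximum matching: {(0,6), (2,8), (5,10), (9,23), (14,3), (17,1)}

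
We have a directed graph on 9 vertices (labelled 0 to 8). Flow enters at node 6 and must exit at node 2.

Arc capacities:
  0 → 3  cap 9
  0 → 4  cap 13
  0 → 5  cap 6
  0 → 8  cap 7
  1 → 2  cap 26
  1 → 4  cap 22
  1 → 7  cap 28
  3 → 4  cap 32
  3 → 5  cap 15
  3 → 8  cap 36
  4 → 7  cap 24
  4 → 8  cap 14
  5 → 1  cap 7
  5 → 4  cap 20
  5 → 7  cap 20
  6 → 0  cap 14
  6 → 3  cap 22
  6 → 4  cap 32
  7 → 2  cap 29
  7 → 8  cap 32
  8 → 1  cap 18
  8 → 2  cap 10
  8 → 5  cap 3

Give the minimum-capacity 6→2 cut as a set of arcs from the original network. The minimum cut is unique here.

augment #1: 6→0→8→2 push 7
augment #2: 6→3→8→2 push 3
augment #3: 6→4→7→2 push 24
augment #4: 6→0→5→1→2 push 6
augment #5: 6→3→5→1→2 push 1
augment #6: 6→3→5→7→2 push 5
augment #7: 6→3→8→1→2 push 13
augment #8: 6→4→8→1→2 push 5
max flow = 64; residual-reachable set from 6 gives S-side
cut edges (S→T): {(5,1), (7,2), (8,1), (8,2)} total cap 64

Min-cut arcs: {(5,1), (7,2), (8,1), (8,2)} (total capacity 64)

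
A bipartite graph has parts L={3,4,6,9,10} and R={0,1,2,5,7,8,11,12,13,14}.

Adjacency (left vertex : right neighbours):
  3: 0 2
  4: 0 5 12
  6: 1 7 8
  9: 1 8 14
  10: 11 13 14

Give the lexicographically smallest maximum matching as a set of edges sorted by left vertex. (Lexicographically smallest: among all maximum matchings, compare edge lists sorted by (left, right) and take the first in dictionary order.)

|M| = 5 (so the lex-smallest maximum matching has 5 edges)
process left vertices in ascending order; for each, take the smallest-labelled available neighbour that still permits 5 edges overall, or leave it unmatched if none does
lex-smallest matching: {3-0, 4-5, 6-1, 9-8, 10-11}

Lex-smallest maximum matching: {(3,0), (4,5), (6,1), (9,8), (10,11)}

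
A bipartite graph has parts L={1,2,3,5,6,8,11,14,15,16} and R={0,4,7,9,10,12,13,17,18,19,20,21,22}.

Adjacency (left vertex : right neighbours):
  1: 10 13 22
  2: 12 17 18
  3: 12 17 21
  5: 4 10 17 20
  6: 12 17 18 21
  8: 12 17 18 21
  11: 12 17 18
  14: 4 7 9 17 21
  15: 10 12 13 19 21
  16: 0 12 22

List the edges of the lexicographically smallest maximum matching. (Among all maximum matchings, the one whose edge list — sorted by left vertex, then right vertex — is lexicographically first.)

Lex-smallest maximum matching: {(1,10), (2,12), (3,17), (5,4), (6,18), (8,21), (14,7), (15,13), (16,0)}

|M| = 9 (so the lex-smallest maximum matching has 9 edges)
process left vertices in ascending order; for each, take the smallest-labelled available neighbour that still permits 9 edges overall, or leave it unmatched if none does
lex-smallest matching: {1-10, 2-12, 3-17, 5-4, 6-18, 8-21, 14-7, 15-13, 16-0}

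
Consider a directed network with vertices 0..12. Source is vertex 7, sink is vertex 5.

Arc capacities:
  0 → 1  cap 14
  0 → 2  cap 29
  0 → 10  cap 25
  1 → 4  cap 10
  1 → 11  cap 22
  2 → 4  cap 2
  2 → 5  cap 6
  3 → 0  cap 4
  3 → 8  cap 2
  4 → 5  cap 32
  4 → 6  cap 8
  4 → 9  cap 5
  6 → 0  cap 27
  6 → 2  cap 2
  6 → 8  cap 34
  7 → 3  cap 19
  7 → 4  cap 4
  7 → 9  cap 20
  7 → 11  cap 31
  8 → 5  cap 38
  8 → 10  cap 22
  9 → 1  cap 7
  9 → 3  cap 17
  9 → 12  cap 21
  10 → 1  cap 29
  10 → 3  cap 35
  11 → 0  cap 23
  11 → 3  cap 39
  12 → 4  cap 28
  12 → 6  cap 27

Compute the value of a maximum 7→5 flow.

Maximum flow value: 44

augment #1: 7→4→5 bottleneck 4, total now 4
augment #2: 7→3→8→5 bottleneck 2, total now 6
augment #3: 7→3→0→2→5 bottleneck 4, total now 10
augment #4: 7→9→1→4→5 bottleneck 7, total now 17
augment #5: 7→9→12→4→5 bottleneck 13, total now 30
augment #6: 7→11→0→2→5 bottleneck 2, total now 32
augment #7: 7→11→0→1→4→5 bottleneck 3, total now 35
augment #8: 7→11→0→2→4→5 bottleneck 2, total now 37
augment #9: 7→11→0→1→9→12→4→5 bottleneck 3, total now 40
augment #10: 7→11→0→1→9→12→6→8→5 bottleneck 4, total now 44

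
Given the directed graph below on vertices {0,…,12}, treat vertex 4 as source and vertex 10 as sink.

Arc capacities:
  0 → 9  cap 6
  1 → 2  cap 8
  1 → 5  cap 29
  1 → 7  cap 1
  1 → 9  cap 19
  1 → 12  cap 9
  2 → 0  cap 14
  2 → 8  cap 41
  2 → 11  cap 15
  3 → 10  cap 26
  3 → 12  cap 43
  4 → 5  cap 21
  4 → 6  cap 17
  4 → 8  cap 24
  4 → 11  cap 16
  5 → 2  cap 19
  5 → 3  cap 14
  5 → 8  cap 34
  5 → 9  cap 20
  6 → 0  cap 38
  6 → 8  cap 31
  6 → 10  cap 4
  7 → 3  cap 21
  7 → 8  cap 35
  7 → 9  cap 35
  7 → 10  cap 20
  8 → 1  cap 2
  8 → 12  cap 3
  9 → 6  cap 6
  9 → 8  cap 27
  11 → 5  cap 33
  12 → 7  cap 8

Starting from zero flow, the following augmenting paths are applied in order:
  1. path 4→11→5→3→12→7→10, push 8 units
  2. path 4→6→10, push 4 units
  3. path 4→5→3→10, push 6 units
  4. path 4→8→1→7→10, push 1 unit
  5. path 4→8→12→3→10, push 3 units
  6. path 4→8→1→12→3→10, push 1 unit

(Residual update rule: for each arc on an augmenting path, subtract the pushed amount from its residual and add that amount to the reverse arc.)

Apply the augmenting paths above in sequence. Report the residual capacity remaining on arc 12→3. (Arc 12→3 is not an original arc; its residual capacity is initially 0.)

Residual capacity of (12,3): 4

after path 1 (4→11→5→3→12→7→10, push 8): res(12,3)=8
after path 2 (4→6→10, push 4): res(12,3)=8
after path 3 (4→5→3→10, push 6): res(12,3)=8
after path 4 (4→8→1→7→10, push 1): res(12,3)=8
after path 5 (4→8→12→3→10, push 3): res(12,3)=5
after path 6 (4→8→1→12→3→10, push 1): res(12,3)=4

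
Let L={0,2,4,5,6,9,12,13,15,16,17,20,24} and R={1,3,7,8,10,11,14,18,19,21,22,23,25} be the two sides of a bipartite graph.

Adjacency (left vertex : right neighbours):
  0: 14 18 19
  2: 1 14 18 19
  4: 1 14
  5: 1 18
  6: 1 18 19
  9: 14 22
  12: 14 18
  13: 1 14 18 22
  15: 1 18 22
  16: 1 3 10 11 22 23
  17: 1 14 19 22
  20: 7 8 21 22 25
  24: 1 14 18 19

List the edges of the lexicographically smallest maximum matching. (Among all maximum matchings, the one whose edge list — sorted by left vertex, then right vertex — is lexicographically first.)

Lex-smallest maximum matching: {(0,14), (2,1), (5,18), (6,19), (9,22), (16,3), (20,7)}

|M| = 7 (so the lex-smallest maximum matching has 7 edges)
process left vertices in ascending order; for each, take the smallest-labelled available neighbour that still permits 7 edges overall, or leave it unmatched if none does
lex-smallest matching: {0-14, 2-1, 5-18, 6-19, 9-22, 16-3, 20-7}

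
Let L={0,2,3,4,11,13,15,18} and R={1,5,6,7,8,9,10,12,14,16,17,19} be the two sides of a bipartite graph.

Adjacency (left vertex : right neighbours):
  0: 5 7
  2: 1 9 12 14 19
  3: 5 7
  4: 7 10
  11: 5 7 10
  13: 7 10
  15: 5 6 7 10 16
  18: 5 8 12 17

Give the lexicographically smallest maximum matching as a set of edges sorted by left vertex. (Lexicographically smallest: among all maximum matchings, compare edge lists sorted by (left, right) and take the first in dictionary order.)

|M| = 6 (so the lex-smallest maximum matching has 6 edges)
process left vertices in ascending order; for each, take the smallest-labelled available neighbour that still permits 6 edges overall, or leave it unmatched if none does
lex-smallest matching: {0-5, 2-1, 3-7, 4-10, 15-6, 18-8}

Lex-smallest maximum matching: {(0,5), (2,1), (3,7), (4,10), (15,6), (18,8)}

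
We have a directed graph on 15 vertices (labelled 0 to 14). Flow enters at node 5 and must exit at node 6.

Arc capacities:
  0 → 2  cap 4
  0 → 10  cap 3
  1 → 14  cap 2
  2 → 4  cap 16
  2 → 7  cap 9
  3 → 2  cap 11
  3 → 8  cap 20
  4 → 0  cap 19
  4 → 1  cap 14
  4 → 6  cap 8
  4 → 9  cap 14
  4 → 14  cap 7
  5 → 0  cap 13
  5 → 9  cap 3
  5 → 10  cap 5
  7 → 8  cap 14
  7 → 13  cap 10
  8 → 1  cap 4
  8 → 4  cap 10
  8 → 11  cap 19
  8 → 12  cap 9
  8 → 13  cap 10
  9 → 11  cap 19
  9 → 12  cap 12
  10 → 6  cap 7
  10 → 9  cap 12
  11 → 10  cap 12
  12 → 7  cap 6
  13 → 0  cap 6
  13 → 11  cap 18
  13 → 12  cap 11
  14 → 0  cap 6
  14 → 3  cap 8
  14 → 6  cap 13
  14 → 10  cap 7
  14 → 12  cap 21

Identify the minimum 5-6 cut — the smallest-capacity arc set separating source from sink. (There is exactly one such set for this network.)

augment #1: 5→10→6 push 5
augment #2: 5→0→10→6 push 2
augment #3: 5→0→2→4→6 push 4
augment #4: 5→9→12→7→8→4→6 push 3
augment #5: 5→0→10→9→12→7→8→4→6 push 1
max flow = 15; residual-reachable set from 5 gives S-side
cut edges (S→T): {(0,2), (0,10), (5,9), (5,10)} total cap 15

Min-cut arcs: {(0,2), (0,10), (5,9), (5,10)} (total capacity 15)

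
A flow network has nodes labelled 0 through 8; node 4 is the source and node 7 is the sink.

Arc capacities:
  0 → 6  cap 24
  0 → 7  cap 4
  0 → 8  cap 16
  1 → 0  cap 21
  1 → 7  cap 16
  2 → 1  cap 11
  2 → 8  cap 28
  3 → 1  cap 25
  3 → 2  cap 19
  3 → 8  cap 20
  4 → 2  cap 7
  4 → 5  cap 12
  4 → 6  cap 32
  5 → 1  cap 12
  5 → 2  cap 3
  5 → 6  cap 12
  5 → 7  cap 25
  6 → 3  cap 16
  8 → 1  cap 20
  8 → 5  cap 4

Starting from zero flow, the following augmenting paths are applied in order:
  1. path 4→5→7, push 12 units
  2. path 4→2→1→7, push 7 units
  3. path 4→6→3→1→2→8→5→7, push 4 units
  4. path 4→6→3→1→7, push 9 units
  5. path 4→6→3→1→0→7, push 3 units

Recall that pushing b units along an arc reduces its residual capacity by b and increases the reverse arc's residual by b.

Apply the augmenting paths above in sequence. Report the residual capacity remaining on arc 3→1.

Residual capacity of (3,1): 9

after path 1 (4→5→7, push 12): res(3,1)=25
after path 2 (4→2→1→7, push 7): res(3,1)=25
after path 3 (4→6→3→1→2→8→5→7, push 4): res(3,1)=21
after path 4 (4→6→3→1→7, push 9): res(3,1)=12
after path 5 (4→6→3→1→0→7, push 3): res(3,1)=9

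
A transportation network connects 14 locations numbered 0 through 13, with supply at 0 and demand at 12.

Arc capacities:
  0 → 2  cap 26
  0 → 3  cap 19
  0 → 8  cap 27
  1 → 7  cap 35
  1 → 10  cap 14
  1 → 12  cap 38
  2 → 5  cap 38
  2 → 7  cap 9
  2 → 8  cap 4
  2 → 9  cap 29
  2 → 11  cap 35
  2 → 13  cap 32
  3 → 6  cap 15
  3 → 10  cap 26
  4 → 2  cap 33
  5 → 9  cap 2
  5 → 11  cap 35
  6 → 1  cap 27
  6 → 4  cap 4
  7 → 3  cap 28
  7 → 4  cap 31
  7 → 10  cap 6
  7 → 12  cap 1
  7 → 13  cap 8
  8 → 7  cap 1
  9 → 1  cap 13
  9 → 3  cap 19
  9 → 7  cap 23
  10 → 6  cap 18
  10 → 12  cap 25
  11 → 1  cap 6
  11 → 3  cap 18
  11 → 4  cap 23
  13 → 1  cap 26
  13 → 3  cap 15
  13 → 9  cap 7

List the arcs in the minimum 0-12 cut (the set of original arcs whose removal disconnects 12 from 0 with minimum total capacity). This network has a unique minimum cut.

Min-cut arcs: {(0,2), (0,3), (8,7)} (total capacity 46)

augment #1: 0→2→7→12 push 1
augment #2: 0→3→10→12 push 19
augment #3: 0→2→7→10→12 push 6
augment #4: 0→2→9→1→12 push 13
augment #5: 0→2→11→1→12 push 6
augment #6: 0→8→7→13→1→12 push 1
max flow = 46; residual-reachable set from 0 gives S-side
cut edges (S→T): {(0,2), (0,3), (8,7)} total cap 46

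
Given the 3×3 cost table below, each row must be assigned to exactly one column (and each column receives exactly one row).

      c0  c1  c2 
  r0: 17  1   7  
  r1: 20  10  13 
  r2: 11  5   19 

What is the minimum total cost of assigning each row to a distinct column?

Minimum assignment cost: 25

optimal assignment: row0→col1 (cost 1), row1→col2 (cost 13), row2→col0 (cost 11)
total = 1 + 13 + 11 = 25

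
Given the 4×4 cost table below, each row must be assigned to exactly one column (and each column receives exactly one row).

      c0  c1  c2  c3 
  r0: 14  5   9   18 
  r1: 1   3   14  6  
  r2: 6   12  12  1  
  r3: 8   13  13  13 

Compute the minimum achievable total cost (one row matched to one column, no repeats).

Minimum assignment cost: 20

optimal assignment: row0→col1 (cost 5), row1→col0 (cost 1), row2→col3 (cost 1), row3→col2 (cost 13)
total = 5 + 1 + 1 + 13 = 20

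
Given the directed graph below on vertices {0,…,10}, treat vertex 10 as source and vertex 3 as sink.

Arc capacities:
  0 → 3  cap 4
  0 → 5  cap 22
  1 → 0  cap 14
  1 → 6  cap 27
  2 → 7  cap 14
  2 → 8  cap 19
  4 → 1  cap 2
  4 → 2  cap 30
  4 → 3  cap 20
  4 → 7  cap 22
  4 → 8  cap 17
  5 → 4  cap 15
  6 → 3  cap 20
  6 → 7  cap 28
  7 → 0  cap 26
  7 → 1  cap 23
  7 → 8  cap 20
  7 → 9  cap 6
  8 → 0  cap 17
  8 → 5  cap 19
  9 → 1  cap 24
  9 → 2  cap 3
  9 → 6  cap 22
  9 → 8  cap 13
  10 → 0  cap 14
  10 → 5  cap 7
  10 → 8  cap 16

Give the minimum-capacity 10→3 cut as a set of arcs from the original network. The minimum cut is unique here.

augment #1: 10→0→3 push 4
augment #2: 10→5→4→3 push 7
augment #3: 10→0→5→4→3 push 8
max flow = 19; residual-reachable set from 10 gives S-side
cut edges (S→T): {(0,3), (5,4)} total cap 19

Min-cut arcs: {(0,3), (5,4)} (total capacity 19)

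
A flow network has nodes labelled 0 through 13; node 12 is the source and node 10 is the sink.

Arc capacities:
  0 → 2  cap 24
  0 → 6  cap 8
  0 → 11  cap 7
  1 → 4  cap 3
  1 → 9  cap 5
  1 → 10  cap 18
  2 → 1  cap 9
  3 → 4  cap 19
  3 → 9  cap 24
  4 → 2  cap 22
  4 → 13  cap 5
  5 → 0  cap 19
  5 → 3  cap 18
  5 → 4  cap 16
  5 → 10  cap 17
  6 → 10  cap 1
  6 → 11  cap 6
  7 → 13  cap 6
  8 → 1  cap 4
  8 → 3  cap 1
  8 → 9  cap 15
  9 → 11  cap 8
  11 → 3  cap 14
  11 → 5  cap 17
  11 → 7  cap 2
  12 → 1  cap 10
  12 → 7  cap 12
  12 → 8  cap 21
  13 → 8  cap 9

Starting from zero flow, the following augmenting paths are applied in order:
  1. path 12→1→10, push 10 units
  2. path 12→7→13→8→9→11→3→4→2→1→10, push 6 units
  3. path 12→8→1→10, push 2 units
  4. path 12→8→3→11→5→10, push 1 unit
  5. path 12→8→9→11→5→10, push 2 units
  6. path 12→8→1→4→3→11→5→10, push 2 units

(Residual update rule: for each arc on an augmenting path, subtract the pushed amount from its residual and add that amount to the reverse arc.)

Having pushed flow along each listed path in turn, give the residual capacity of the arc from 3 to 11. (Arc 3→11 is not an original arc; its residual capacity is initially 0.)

Residual capacity of (3,11): 3

after path 1 (12→1→10, push 10): res(3,11)=0
after path 2 (12→7→13→8→9→11→3→4→2→1→10, push 6): res(3,11)=6
after path 3 (12→8→1→10, push 2): res(3,11)=6
after path 4 (12→8→3→11→5→10, push 1): res(3,11)=5
after path 5 (12→8→9→11→5→10, push 2): res(3,11)=5
after path 6 (12→8→1→4→3→11→5→10, push 2): res(3,11)=3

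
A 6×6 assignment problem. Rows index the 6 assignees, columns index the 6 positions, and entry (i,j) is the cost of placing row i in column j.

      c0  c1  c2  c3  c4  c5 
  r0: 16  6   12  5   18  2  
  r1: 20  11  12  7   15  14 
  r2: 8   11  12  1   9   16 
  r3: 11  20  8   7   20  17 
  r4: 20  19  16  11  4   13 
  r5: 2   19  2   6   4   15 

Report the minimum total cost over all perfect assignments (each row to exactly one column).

optimal assignment: row0→col5 (cost 2), row1→col1 (cost 11), row2→col3 (cost 1), row3→col2 (cost 8), row4→col4 (cost 4), row5→col0 (cost 2)
total = 2 + 11 + 1 + 8 + 4 + 2 = 28

Minimum assignment cost: 28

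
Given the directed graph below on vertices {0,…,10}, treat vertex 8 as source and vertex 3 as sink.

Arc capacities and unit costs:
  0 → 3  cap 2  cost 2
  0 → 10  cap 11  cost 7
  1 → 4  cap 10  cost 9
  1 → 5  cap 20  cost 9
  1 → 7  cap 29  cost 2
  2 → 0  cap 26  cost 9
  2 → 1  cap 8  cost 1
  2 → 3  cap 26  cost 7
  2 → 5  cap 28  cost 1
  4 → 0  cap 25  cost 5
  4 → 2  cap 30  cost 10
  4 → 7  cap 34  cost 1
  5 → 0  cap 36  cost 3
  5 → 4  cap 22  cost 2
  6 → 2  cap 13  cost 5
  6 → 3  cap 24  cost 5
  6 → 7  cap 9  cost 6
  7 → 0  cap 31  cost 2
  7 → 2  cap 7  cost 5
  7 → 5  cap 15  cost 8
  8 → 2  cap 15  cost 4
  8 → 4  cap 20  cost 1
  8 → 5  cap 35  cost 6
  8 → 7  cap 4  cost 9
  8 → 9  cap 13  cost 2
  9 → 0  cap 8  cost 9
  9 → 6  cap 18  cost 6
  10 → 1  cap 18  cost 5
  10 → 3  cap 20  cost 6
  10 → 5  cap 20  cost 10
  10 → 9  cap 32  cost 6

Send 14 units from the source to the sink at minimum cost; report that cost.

Minimum cost for 14 units: 144

shortest-cost path #1: 8→4→7→0→3 push 2 @ unit cost 6 (adds 12)
shortest-cost path #2: 8→2→3 push 12 @ unit cost 11 (adds 132)
total cost = 144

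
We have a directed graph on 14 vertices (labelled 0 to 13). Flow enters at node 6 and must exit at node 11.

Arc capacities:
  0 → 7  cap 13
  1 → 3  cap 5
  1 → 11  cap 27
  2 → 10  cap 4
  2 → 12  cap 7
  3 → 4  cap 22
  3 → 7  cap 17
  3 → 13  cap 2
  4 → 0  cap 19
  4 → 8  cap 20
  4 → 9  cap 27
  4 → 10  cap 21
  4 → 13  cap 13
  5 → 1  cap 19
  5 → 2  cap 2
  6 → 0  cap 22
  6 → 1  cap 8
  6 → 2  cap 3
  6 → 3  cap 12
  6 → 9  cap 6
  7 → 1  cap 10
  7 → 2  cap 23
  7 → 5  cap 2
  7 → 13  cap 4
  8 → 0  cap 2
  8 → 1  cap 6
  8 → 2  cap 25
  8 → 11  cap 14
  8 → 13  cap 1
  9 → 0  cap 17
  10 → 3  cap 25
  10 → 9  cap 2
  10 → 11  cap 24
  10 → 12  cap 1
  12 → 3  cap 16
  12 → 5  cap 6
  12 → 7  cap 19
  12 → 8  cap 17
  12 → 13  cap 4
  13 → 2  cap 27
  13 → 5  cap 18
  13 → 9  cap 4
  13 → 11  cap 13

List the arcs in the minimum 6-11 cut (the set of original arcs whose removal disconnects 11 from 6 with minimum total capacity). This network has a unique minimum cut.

augment #1: 6→1→11 push 8
augment #2: 6→2→10→11 push 3
augment #3: 6→3→13→11 push 2
augment #4: 6→0→7→1→11 push 10
augment #5: 6→0→7→13→11 push 3
augment #6: 6→3→4→8→11 push 10
max flow = 36; residual-reachable set from 6 gives S-side
cut edges (S→T): {(0,7), (6,1), (6,2), (6,3)} total cap 36

Min-cut arcs: {(0,7), (6,1), (6,2), (6,3)} (total capacity 36)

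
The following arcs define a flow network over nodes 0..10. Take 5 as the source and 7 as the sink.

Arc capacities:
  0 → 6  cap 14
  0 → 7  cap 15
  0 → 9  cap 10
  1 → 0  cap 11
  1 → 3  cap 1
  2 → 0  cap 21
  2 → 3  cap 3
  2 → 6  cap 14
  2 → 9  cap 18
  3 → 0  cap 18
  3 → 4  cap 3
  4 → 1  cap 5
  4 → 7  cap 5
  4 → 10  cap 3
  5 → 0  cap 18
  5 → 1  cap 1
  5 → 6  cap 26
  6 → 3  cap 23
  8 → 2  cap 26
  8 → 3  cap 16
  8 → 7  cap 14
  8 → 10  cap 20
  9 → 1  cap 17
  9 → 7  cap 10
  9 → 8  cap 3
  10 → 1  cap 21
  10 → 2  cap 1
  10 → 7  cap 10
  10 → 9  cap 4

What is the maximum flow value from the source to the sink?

augment #1: 5→0→7 bottleneck 15, total now 15
augment #2: 5→0→9→7 bottleneck 3, total now 18
augment #3: 5→1→0→9→7 bottleneck 1, total now 19
augment #4: 5→6→3→4→7 bottleneck 3, total now 22
augment #5: 5→6→3→0→9→7 bottleneck 6, total now 28

Maximum flow value: 28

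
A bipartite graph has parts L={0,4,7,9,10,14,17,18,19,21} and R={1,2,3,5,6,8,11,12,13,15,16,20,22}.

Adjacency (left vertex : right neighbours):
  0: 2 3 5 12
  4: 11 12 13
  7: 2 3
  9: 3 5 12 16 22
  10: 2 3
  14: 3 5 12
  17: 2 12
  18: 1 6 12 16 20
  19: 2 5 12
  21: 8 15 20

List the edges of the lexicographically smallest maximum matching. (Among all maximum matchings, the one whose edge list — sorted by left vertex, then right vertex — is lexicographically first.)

|M| = 8 (so the lex-smallest maximum matching has 8 edges)
process left vertices in ascending order; for each, take the smallest-labelled available neighbour that still permits 8 edges overall, or leave it unmatched if none does
lex-smallest matching: {0-2, 4-11, 7-3, 9-16, 14-5, 17-12, 18-1, 21-8}

Lex-smallest maximum matching: {(0,2), (4,11), (7,3), (9,16), (14,5), (17,12), (18,1), (21,8)}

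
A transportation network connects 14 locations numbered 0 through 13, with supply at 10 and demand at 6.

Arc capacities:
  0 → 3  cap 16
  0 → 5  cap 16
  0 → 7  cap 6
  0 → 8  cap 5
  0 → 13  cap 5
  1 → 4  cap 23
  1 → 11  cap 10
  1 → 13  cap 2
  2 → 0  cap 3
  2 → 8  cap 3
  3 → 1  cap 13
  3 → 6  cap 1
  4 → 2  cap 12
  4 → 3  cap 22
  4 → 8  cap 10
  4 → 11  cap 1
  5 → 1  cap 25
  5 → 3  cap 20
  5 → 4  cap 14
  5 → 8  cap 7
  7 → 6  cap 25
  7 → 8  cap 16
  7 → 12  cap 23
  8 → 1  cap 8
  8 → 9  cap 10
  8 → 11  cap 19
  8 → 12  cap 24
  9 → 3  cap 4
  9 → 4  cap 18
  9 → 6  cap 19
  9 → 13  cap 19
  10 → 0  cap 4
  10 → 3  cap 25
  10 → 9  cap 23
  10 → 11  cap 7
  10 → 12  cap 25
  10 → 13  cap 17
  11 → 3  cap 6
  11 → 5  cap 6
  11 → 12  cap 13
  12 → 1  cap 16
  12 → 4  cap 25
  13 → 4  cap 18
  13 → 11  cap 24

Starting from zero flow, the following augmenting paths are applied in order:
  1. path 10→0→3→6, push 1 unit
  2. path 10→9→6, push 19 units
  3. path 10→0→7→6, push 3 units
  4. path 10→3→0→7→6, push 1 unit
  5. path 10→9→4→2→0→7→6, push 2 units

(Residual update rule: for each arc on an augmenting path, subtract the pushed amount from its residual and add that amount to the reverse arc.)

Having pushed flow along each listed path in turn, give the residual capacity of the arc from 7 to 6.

after path 1 (10→0→3→6, push 1): res(7,6)=25
after path 2 (10→9→6, push 19): res(7,6)=25
after path 3 (10→0→7→6, push 3): res(7,6)=22
after path 4 (10→3→0→7→6, push 1): res(7,6)=21
after path 5 (10→9→4→2→0→7→6, push 2): res(7,6)=19

Residual capacity of (7,6): 19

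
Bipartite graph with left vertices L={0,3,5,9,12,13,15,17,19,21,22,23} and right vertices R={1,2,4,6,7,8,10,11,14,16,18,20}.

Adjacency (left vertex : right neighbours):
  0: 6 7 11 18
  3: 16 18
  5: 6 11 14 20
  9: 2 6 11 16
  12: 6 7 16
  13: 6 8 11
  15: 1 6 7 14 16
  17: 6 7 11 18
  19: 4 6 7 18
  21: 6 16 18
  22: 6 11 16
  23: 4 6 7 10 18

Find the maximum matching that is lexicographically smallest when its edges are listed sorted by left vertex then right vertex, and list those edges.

|M| = 11 (so the lex-smallest maximum matching has 11 edges)
process left vertices in ascending order; for each, take the smallest-labelled available neighbour that still permits 11 edges overall, or leave it unmatched if none does
lex-smallest matching: {0-6, 3-16, 5-14, 9-2, 12-7, 13-8, 15-1, 17-11, 19-4, 21-18, 23-10}

Lex-smallest maximum matching: {(0,6), (3,16), (5,14), (9,2), (12,7), (13,8), (15,1), (17,11), (19,4), (21,18), (23,10)}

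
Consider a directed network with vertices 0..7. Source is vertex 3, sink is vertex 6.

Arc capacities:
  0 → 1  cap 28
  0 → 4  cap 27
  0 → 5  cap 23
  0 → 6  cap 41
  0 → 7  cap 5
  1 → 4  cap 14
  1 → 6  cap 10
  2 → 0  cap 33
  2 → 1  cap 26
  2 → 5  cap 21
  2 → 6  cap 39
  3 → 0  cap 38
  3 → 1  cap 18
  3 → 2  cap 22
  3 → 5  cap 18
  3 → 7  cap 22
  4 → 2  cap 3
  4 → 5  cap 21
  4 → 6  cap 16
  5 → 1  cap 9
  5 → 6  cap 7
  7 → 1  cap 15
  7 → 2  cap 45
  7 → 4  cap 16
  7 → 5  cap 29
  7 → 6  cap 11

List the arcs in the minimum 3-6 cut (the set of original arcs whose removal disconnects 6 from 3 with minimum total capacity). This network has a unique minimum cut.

augment #1: 3→0→6 push 38
augment #2: 3→1→6 push 10
augment #3: 3→2→6 push 22
augment #4: 3→5→6 push 7
augment #5: 3→7→6 push 11
augment #6: 3→1→4→6 push 8
augment #7: 3→7→2→6 push 11
augment #8: 3→5→1→4→6 push 6
max flow = 113; residual-reachable set from 3 gives S-side
cut edges (S→T): {(1,4), (1,6), (3,0), (3,2), (3,7), (5,6)} total cap 113

Min-cut arcs: {(1,4), (1,6), (3,0), (3,2), (3,7), (5,6)} (total capacity 113)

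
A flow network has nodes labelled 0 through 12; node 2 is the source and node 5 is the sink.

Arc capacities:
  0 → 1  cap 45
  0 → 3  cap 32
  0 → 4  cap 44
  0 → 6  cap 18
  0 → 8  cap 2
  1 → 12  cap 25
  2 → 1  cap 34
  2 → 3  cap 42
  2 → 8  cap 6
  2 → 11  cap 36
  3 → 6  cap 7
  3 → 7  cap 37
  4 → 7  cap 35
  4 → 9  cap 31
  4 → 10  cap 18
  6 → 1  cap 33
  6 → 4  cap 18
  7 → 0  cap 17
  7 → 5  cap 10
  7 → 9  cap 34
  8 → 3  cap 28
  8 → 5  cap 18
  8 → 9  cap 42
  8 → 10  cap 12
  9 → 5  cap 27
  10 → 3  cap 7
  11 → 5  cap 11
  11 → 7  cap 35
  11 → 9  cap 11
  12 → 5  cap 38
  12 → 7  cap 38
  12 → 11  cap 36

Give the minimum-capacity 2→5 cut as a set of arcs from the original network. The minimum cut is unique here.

augment #1: 2→8→5 push 6
augment #2: 2→11→5 push 11
augment #3: 2→1→12→5 push 25
augment #4: 2→3→7→5 push 10
augment #5: 2→11→9→5 push 11
augment #6: 2→3→7→9→5 push 16
augment #7: 2→3→7→0→8→5 push 2
max flow = 81; residual-reachable set from 2 gives S-side
cut edges (S→T): {(0,8), (1,12), (2,8), (7,5), (9,5), (11,5)} total cap 81

Min-cut arcs: {(0,8), (1,12), (2,8), (7,5), (9,5), (11,5)} (total capacity 81)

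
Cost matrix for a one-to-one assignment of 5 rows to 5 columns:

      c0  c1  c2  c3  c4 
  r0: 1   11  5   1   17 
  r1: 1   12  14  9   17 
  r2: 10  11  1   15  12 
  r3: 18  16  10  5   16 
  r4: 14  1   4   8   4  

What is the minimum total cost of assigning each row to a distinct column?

Minimum assignment cost: 20

optimal assignment: row0→col3 (cost 1), row1→col0 (cost 1), row2→col2 (cost 1), row3→col4 (cost 16), row4→col1 (cost 1)
total = 1 + 1 + 1 + 16 + 1 = 20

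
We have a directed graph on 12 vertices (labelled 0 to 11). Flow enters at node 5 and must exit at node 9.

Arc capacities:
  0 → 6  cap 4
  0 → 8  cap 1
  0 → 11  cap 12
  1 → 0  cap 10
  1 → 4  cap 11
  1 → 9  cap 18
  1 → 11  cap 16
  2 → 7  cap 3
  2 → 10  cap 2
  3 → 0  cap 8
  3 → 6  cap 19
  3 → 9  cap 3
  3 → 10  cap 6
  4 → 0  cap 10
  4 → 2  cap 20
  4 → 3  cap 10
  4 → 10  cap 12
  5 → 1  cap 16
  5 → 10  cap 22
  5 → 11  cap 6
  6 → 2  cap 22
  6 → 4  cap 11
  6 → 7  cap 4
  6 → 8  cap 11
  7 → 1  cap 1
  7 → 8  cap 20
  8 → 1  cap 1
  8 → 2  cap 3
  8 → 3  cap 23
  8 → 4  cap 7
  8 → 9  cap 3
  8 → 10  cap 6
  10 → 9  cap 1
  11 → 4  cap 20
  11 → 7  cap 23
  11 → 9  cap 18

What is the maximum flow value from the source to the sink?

Maximum flow value: 23

augment #1: 5→1→9 bottleneck 16, total now 16
augment #2: 5→10→9 bottleneck 1, total now 17
augment #3: 5→11→9 bottleneck 6, total now 23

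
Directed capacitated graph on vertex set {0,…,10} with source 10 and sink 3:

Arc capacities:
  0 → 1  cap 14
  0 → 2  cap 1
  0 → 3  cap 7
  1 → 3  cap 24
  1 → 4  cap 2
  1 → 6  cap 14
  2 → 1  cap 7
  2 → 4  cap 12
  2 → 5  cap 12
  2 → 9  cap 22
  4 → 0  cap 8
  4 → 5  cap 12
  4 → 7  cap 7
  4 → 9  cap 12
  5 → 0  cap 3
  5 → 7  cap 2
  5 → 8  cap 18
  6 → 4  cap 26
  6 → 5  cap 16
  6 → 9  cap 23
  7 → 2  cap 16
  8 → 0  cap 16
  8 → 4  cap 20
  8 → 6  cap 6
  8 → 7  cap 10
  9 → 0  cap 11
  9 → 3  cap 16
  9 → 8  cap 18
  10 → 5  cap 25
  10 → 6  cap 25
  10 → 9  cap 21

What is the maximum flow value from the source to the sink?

augment #1: 10→9→3 bottleneck 16, total now 16
augment #2: 10→5→0→3 bottleneck 3, total now 19
augment #3: 10→9→0→3 bottleneck 4, total now 23
augment #4: 10→9→0→1→3 bottleneck 1, total now 24
augment #5: 10→5→7→2→1→3 bottleneck 2, total now 26
augment #6: 10→5→8→0→1→3 bottleneck 13, total now 39
augment #7: 10→5→8→0→2→1→3 bottleneck 1, total now 40
augment #8: 10→5→8→7→2→1→3 bottleneck 4, total now 44

Maximum flow value: 44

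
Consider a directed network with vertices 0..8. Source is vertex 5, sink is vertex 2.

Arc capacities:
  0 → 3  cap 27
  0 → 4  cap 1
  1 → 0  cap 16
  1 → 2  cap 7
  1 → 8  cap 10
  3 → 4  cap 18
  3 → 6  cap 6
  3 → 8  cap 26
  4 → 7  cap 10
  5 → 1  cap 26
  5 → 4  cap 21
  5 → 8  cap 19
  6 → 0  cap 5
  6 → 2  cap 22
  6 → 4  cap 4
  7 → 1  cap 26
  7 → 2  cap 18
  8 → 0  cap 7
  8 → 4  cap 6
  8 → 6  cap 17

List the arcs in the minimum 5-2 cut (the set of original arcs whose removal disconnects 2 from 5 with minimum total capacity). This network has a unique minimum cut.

augment #1: 5→1→2 push 7
augment #2: 5→4→7→2 push 10
augment #3: 5→8→6→2 push 17
augment #4: 5→1→0→3→6→2 push 5
max flow = 39; residual-reachable set from 5 gives S-side
cut edges (S→T): {(1,2), (4,7), (6,2)} total cap 39

Min-cut arcs: {(1,2), (4,7), (6,2)} (total capacity 39)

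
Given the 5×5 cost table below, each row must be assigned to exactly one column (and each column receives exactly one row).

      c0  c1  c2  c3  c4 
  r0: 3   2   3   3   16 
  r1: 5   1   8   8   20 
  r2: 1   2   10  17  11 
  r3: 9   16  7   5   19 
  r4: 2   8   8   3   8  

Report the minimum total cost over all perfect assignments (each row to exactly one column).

Minimum assignment cost: 18

optimal assignment: row0→col2 (cost 3), row1→col1 (cost 1), row2→col0 (cost 1), row3→col3 (cost 5), row4→col4 (cost 8)
total = 3 + 1 + 1 + 5 + 8 = 18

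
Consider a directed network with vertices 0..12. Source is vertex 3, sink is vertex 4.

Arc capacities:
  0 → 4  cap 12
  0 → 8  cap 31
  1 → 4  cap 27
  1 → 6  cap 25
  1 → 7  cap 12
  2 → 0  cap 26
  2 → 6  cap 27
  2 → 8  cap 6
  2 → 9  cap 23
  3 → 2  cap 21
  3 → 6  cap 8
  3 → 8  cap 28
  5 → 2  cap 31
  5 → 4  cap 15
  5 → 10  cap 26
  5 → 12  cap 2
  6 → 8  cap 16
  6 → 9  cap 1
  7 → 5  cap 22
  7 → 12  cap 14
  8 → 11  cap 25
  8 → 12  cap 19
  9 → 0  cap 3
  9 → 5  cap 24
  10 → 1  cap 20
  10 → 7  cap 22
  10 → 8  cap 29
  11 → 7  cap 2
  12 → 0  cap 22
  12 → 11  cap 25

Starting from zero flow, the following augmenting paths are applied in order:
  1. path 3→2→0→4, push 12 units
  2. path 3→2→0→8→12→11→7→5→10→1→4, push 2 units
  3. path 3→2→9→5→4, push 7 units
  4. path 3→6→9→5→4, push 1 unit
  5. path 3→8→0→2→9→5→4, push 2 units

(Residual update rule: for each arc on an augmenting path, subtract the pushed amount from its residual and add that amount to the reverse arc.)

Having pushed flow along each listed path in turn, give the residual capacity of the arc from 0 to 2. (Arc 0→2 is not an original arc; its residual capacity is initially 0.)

Residual capacity of (0,2): 12

after path 1 (3→2→0→4, push 12): res(0,2)=12
after path 2 (3→2→0→8→12→11→7→5→10→1→4, push 2): res(0,2)=14
after path 3 (3→2→9→5→4, push 7): res(0,2)=14
after path 4 (3→6→9→5→4, push 1): res(0,2)=14
after path 5 (3→8→0→2→9→5→4, push 2): res(0,2)=12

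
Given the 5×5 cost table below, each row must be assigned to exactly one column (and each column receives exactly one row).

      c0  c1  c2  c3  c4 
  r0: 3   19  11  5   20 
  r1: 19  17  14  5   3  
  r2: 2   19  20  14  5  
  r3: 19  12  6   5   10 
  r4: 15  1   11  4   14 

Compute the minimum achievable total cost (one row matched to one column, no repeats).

Minimum assignment cost: 17

optimal assignment: row0→col3 (cost 5), row1→col4 (cost 3), row2→col0 (cost 2), row3→col2 (cost 6), row4→col1 (cost 1)
total = 5 + 3 + 2 + 6 + 1 = 17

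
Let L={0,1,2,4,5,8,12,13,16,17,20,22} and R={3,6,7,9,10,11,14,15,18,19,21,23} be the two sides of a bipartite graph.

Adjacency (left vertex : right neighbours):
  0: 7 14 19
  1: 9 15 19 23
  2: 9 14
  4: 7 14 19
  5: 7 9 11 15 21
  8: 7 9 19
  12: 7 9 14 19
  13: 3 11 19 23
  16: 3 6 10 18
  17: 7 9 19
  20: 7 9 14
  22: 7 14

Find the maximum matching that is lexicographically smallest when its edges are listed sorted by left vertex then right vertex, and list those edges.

|M| = 8 (so the lex-smallest maximum matching has 8 edges)
process left vertices in ascending order; for each, take the smallest-labelled available neighbour that still permits 8 edges overall, or leave it unmatched if none does
lex-smallest matching: {0-7, 1-15, 2-9, 4-14, 5-11, 8-19, 13-3, 16-6}

Lex-smallest maximum matching: {(0,7), (1,15), (2,9), (4,14), (5,11), (8,19), (13,3), (16,6)}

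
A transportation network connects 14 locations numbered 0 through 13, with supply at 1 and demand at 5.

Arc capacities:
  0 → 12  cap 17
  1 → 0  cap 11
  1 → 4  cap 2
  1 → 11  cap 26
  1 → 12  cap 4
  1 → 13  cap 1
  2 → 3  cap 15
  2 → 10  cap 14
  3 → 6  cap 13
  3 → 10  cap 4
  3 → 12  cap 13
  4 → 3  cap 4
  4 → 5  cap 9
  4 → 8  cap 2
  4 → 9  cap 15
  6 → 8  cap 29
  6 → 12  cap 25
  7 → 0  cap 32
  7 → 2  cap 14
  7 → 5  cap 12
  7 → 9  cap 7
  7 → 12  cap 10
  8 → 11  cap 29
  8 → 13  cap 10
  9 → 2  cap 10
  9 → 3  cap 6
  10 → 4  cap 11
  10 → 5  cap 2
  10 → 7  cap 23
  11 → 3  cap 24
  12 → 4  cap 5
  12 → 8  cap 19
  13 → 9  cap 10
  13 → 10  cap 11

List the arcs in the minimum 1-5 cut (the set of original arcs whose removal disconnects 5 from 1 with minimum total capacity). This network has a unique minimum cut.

augment #1: 1→4→5 push 2
augment #2: 1→12→4→5 push 4
augment #3: 1→13→10→5 push 1
augment #4: 1→0→12→4→5 push 1
augment #5: 1→11→3→10→5 push 1
augment #6: 1→11→3→10→4→5 push 2
augment #7: 1→11→3→10→7→5 push 1
augment #8: 1→0→12→8→13→10→7→5 push 10
max flow = 22; residual-reachable set from 1 gives S-side
cut edges (S→T): {(1,4), (1,13), (3,10), (8,13), (12,4)} total cap 22

Min-cut arcs: {(1,4), (1,13), (3,10), (8,13), (12,4)} (total capacity 22)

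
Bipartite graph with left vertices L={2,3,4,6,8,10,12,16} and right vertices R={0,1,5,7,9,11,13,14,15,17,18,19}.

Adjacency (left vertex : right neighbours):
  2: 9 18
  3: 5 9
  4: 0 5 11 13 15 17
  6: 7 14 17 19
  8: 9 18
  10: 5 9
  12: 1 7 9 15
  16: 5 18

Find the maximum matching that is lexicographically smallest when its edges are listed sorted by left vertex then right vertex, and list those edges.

|M| = 6 (so the lex-smallest maximum matching has 6 edges)
process left vertices in ascending order; for each, take the smallest-labelled available neighbour that still permits 6 edges overall, or leave it unmatched if none does
lex-smallest matching: {2-9, 3-5, 4-0, 6-7, 8-18, 12-1}

Lex-smallest maximum matching: {(2,9), (3,5), (4,0), (6,7), (8,18), (12,1)}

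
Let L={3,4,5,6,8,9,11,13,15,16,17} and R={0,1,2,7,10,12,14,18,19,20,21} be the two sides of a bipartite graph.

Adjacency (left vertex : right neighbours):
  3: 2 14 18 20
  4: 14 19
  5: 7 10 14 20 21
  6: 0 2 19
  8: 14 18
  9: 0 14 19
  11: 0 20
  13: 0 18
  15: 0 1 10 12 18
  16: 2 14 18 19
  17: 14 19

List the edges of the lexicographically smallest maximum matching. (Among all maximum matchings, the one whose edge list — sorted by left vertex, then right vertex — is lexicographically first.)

|M| = 8 (so the lex-smallest maximum matching has 8 edges)
process left vertices in ascending order; for each, take the smallest-labelled available neighbour that still permits 8 edges overall, or leave it unmatched if none does
lex-smallest matching: {3-2, 4-14, 5-7, 6-0, 8-18, 9-19, 11-20, 15-1}

Lex-smallest maximum matching: {(3,2), (4,14), (5,7), (6,0), (8,18), (9,19), (11,20), (15,1)}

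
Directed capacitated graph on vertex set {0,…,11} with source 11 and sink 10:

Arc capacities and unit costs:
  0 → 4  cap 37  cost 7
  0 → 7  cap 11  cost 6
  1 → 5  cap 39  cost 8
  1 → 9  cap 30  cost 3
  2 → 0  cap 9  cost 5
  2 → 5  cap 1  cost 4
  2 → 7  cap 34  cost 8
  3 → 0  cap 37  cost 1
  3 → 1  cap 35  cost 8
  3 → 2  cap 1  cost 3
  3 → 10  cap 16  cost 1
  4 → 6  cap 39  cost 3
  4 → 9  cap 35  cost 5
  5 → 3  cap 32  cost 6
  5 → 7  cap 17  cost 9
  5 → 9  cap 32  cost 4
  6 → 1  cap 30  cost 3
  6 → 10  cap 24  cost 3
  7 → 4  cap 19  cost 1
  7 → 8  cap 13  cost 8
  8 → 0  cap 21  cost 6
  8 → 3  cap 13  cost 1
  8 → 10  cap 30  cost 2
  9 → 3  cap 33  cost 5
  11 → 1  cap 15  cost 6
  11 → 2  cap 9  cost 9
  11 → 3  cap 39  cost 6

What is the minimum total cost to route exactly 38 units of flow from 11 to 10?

Minimum cost for 38 units: 552

shortest-cost path #1: 11→3→10 push 16 @ unit cost 7 (adds 112)
shortest-cost path #2: 11→3→0→4→6→10 push 22 @ unit cost 20 (adds 440)
total cost = 552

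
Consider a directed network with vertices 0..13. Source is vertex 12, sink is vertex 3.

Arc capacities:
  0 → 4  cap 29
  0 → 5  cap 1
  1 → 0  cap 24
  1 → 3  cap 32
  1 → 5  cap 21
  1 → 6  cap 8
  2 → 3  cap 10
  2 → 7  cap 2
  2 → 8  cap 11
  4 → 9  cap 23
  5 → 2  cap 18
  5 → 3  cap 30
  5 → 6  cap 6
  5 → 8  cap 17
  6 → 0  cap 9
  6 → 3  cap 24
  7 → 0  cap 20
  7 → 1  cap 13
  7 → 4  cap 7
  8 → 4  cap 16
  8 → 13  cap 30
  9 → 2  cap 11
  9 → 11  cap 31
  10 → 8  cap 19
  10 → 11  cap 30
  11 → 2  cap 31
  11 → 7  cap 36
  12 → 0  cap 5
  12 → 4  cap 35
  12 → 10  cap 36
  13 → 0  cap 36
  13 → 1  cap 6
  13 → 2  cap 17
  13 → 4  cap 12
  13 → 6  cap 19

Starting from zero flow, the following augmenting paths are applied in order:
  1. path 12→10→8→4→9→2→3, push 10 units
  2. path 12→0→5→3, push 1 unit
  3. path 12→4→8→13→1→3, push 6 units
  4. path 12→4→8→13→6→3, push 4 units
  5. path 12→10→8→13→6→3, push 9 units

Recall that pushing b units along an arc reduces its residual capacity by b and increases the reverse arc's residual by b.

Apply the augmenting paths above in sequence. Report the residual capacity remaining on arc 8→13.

after path 1 (12→10→8→4→9→2→3, push 10): res(8,13)=30
after path 2 (12→0→5→3, push 1): res(8,13)=30
after path 3 (12→4→8→13→1→3, push 6): res(8,13)=24
after path 4 (12→4→8→13→6→3, push 4): res(8,13)=20
after path 5 (12→10→8→13→6→3, push 9): res(8,13)=11

Residual capacity of (8,13): 11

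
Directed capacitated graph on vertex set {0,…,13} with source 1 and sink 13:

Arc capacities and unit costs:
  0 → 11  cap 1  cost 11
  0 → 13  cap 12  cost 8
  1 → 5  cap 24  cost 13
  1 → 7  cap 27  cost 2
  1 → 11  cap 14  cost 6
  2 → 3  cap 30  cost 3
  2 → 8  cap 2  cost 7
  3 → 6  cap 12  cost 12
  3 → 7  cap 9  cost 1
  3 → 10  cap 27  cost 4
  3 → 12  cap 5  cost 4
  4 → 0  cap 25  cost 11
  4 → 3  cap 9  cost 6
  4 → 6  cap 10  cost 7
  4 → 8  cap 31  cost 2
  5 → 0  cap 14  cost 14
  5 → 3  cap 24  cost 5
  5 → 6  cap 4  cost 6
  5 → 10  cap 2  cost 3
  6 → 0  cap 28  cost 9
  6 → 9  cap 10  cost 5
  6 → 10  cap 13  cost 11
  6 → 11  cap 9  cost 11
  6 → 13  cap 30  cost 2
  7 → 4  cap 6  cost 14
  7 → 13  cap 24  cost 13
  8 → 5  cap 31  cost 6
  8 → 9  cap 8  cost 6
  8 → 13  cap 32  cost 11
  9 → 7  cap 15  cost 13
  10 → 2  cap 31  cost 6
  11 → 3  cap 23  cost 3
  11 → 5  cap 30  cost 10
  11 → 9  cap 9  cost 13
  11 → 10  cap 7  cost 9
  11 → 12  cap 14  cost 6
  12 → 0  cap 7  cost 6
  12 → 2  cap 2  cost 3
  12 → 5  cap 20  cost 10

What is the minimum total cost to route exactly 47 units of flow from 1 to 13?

Minimum cost for 47 units: 917

shortest-cost path #1: 1→7→13 push 24 @ unit cost 15 (adds 360)
shortest-cost path #2: 1→5→6→13 push 4 @ unit cost 21 (adds 84)
shortest-cost path #3: 1→11→3→6→13 push 12 @ unit cost 23 (adds 276)
shortest-cost path #4: 1→7→4→6→13 push 3 @ unit cost 25 (adds 75)
shortest-cost path #5: 1→11→12→0→13 push 2 @ unit cost 26 (adds 52)
shortest-cost path #6: 1→5→0→13 push 2 @ unit cost 35 (adds 70)
total cost = 917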